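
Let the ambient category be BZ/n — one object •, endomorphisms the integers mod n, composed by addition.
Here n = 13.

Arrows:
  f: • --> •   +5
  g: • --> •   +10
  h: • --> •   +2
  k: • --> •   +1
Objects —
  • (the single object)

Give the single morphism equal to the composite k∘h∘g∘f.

Answer: +5

Trace:
  0 +5≡5 +10≡2 +2≡4 +1≡5  (mod 13)
result: +5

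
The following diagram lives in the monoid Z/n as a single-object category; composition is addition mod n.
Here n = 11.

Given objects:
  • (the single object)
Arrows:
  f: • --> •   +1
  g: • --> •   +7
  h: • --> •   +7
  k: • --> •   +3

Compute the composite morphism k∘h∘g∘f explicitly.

Answer: +7

Trace:
  0 +1≡1 +7≡8 +7≡4 +3≡7  (mod 11)
composite: +7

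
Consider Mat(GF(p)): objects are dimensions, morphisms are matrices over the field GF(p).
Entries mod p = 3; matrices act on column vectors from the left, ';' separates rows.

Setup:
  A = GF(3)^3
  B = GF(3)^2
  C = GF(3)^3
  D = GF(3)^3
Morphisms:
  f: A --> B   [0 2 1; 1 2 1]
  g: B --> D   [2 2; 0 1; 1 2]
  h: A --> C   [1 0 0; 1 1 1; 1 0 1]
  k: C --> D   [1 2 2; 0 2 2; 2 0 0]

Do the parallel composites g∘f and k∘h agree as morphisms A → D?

Answer: COMMUTES

Derivation:
1) trace f;g:
  e0=⟨1,0,0⟩ f-->⟨0,1⟩ g-->⟨2,1,2⟩
  e1=⟨0,1,0⟩ f-->⟨2,2⟩ g-->⟨2,2,0⟩
  e2=⟨0,0,1⟩ f-->⟨1,1⟩ g-->⟨1,1,0⟩
  result₁ = [2 2 1; 1 2 1; 2 0 0]
2) trace h;k:
  e0=⟨1,0,0⟩ h-->⟨1,1,1⟩ k-->⟨2,1,2⟩
  e1=⟨0,1,0⟩ h-->⟨0,1,0⟩ k-->⟨2,2,0⟩
  e2=⟨0,0,1⟩ h-->⟨0,1,1⟩ k-->⟨1,1,0⟩
  result₂ = [2 2 1; 1 2 1; 2 0 0]
Equal? equal; square commutes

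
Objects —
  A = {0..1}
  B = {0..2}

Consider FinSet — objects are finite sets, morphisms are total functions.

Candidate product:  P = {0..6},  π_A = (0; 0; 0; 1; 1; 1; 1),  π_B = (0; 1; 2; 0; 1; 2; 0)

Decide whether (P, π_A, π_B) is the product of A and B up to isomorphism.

Answer: NOT A VALID PRODUCT — |P|=7 ≠ |A|·|B|=6

Work:
|A|·|B| = 2·3 = 6;  |P| = 7
  → cardinalities differ; no bijection possible.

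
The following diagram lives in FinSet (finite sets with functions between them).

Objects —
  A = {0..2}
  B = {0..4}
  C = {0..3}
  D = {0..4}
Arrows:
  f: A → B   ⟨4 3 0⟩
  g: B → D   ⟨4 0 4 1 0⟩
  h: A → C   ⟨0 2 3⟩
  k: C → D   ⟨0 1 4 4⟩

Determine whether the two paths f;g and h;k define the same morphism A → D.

1) trace f;g:
  0 f→4 g→0
  1 f→3 g→1
  2 f→0 g→4
  ⟦path⟧₁ = ⟨0 1 4⟩
2) trace h;k:
  0 h→0 k→0
  1 h→2 k→4
  2 h→3 k→4
  ⟦path⟧₂ = ⟨0 4 4⟩
Equal? distinct morphisms ✗

Answer: DOES NOT COMMUTE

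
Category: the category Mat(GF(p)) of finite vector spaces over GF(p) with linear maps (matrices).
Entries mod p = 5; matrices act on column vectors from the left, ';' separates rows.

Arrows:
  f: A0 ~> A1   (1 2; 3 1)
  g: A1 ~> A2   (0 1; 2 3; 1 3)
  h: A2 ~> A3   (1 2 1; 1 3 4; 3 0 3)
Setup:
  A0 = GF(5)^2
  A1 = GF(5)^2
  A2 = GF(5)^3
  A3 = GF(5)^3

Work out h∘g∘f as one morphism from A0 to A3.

  e0=(1,0) f~>(1,3) g~>(3,1,0) h~>(0,1,4)
  e1=(0,1) f~>(2,1) g~>(1,2,0) h~>(0,2,3)
result: (0 0; 1 2; 4 3)

Answer: (0 0; 1 2; 4 3)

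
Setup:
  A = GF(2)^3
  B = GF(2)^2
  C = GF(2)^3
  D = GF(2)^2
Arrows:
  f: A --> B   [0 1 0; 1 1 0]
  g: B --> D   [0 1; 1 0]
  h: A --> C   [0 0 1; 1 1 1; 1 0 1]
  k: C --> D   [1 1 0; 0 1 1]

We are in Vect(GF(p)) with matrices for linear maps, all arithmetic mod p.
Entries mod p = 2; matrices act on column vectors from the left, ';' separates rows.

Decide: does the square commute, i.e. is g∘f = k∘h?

Path 1 = f;g:
  e0=(1,0,0) f-->(0,1) g-->(1,0)
  e1=(0,1,0) f-->(1,1) g-->(1,1)
  e2=(0,0,1) f-->(0,0) g-->(0,0)
  result₁ = [1 1 0; 0 1 0]
Path 2 = h;k:
  e0=(1,0,0) h-->(0,1,1) k-->(1,0)
  e1=(0,1,0) h-->(0,1,0) k-->(1,1)
  e2=(0,0,1) h-->(1,1,1) k-->(0,0)
  result₂ = [1 1 0; 0 1 0]
Equal? same morphism ✓

Answer: COMMUTES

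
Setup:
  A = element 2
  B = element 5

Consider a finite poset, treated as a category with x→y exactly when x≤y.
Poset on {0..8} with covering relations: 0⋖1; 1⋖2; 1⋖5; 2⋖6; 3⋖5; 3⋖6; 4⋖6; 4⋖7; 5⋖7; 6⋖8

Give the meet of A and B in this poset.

Answer: A∧B = 1

Derivation:
Lower bounds of A=2 and B=5: {0,1}
  0 ⊑ 1
  1 ⊑ 1
glb = 1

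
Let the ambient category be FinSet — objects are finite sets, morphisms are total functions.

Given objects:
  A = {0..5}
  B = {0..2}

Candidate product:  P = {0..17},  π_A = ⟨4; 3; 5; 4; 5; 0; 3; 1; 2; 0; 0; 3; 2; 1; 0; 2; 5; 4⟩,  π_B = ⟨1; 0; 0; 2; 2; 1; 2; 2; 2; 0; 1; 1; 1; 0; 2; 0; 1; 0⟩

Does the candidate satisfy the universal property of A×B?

Answer: NOT A VALID PRODUCT — duplicate pair at indices 10,5

Derivation:
|A|·|B| = 6·3 = 18;  |P| = 18
Check the pairing map k ↦ (π_A(k), π_B(k)):
  0 ↦ (4,1)
  1 ↦ (3,0)
  2 ↦ (5,0)
  3 ↦ (4,2)
  4 ↦ (5,2)
  5 ↦ (0,1)
  6 ↦ (3,2)
  7 ↦ (1,2)
  8 ↦ (2,2)
  9 ↦ (0,0)
  10 ↦ (0,1)  ✗ repeats pair of k=5
  11 ↦ (3,1)
  12 ↦ (2,1)
  13 ↦ (1,0)
  14 ↦ (0,2)
  15 ↦ (2,0)
  16 ↦ (5,1)
  17 ↦ (4,0)
distinct pairs in image: 17 / 18 needed
  → (0,1) hit at k=5 and k=10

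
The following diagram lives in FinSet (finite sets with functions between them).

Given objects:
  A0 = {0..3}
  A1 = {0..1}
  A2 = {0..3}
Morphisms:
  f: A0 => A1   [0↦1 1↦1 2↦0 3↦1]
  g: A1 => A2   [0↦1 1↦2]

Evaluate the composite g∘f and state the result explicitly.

  0 f=>1 g=>2
  1 f=>1 g=>2
  2 f=>0 g=>1
  3 f=>1 g=>2
composite: [0↦2 1↦2 2↦1 3↦2]

Answer: [0↦2 1↦2 2↦1 3↦2]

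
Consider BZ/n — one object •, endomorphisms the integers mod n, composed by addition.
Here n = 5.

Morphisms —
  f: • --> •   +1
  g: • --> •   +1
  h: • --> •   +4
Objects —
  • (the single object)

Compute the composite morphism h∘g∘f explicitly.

Answer: +1

Work:
  0 +1≡1 +1≡2 +4≡1  (mod 5)
result: +1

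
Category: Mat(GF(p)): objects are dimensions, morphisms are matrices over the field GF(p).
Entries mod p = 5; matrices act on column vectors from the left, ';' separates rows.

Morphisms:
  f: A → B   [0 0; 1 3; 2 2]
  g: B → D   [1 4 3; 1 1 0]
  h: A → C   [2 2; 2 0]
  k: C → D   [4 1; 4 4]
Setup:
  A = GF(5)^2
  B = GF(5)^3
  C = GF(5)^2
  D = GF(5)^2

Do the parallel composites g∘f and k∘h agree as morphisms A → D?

1) trace f;g:
  e0=(1,0) f→(0,1,2) g→(0,1)
  e1=(0,1) f→(0,3,2) g→(3,3)
  result₁ = [0 3; 1 3]
2) trace h;k:
  e0=(1,0) h→(2,2) k→(0,1)
  e1=(0,1) h→(2,0) k→(3,3)
  result₂ = [0 3; 1 3]
Equal? same morphism ✓

Answer: COMMUTES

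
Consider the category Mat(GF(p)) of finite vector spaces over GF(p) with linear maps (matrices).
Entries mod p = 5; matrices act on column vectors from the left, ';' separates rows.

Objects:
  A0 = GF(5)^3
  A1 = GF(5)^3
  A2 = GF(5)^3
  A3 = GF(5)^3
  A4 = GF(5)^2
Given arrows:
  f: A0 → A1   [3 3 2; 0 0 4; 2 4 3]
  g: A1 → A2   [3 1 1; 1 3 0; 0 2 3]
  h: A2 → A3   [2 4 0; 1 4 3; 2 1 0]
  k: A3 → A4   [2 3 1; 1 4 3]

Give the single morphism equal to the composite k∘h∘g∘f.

Answer: [1 3 4; 3 4 2]

Derivation:
  e0=(1,0,0) f→(3,0,2) g→(1,3,1) h→(4,1,0) k→(1,3)
  e1=(0,1,0) f→(3,0,4) g→(3,3,2) h→(3,1,4) k→(3,4)
  e2=(0,0,1) f→(2,4,3) g→(3,4,2) h→(2,0,0) k→(4,2)
composite: [1 3 4; 3 4 2]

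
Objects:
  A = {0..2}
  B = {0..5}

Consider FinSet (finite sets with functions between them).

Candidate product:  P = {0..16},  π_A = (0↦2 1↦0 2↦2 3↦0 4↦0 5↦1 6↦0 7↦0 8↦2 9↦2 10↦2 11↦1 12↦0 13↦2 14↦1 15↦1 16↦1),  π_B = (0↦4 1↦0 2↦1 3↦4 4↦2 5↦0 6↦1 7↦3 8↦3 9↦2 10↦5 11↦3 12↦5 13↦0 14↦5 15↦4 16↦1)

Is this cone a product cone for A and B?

|A|·|B| = 3·6 = 18;  |P| = 17
  → cardinalities differ; no bijection possible.

Answer: NOT A VALID PRODUCT — |P|=17 ≠ |A|·|B|=18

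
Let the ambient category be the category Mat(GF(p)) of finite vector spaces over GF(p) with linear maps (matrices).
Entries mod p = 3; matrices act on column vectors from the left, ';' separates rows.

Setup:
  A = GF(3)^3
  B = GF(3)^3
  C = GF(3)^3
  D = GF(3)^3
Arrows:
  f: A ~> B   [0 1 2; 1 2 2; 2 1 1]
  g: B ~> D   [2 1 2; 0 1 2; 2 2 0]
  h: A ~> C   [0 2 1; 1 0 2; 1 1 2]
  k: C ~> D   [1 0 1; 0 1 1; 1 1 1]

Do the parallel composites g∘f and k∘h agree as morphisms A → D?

Answer: DOES NOT COMMUTE

Trace:
Along f;g (path 1):
  e0=[1,0,0] f~>[0,1,2] g~>[2,2,2]
  e1=[0,1,0] f~>[1,2,1] g~>[0,1,0]
  e2=[0,0,1] f~>[2,2,1] g~>[2,1,2]
  ⟦path⟧₁ = [2 0 2; 2 1 1; 2 0 2]
Along h;k (path 2):
  e0=[1,0,0] h~>[0,1,1] k~>[1,2,2]
  e1=[0,1,0] h~>[2,0,1] k~>[0,1,0]
  e2=[0,0,1] h~>[1,2,2] k~>[0,1,2]
  ⟦path⟧₂ = [1 0 0; 2 1 1; 2 0 2]
Equal? NO — does not commute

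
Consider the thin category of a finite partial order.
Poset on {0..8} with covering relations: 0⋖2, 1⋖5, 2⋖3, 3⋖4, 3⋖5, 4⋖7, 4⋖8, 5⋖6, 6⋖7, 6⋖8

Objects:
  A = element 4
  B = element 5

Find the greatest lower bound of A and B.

Answer: A∧B = 3

Trace:
{x : x<=A ∧ x<=B} = {0,2,3}  (A=4, B=5)
  0 <= 3
  2 <= 3
  3 <= 3
glb = 3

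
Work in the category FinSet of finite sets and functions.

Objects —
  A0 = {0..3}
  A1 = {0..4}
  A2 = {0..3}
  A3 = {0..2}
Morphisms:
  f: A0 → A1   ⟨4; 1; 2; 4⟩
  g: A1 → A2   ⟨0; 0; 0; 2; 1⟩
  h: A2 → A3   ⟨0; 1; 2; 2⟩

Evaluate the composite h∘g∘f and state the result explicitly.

Answer: ⟨1; 0; 0; 1⟩

Derivation:
  0 f→4 g→1 h→1
  1 f→1 g→0 h→0
  2 f→2 g→0 h→0
  3 f→4 g→1 h→1
⟦path⟧: ⟨1; 0; 0; 1⟩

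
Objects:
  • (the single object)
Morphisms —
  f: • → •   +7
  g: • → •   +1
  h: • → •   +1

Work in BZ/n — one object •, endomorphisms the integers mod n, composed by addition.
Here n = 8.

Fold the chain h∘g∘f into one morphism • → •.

Answer: +1

Trace:
  0 +7≡7 +1≡0 +1≡1  (mod 8)
composite: +1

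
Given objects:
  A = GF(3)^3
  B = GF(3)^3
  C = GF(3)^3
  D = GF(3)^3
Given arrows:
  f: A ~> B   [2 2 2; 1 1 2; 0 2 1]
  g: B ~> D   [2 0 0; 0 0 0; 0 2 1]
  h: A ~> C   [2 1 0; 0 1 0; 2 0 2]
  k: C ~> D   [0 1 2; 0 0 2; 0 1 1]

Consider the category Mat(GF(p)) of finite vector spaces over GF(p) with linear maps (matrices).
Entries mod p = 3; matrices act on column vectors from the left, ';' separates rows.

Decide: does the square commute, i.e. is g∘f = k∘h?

Path 1 = f;g:
  e0=(1,0,0) f~>(2,1,0) g~>(1,0,2)
  e1=(0,1,0) f~>(2,1,2) g~>(1,0,1)
  e2=(0,0,1) f~>(2,2,1) g~>(1,0,2)
  composite₁ = [1 1 1; 0 0 0; 2 1 2]
Path 2 = h;k:
  e0=(1,0,0) h~>(2,0,2) k~>(1,1,2)
  e1=(0,1,0) h~>(1,1,0) k~>(1,0,1)
  e2=(0,0,1) h~>(0,0,2) k~>(1,1,2)
  composite₂ = [1 1 1; 1 0 1; 2 1 2]
Equal? differ; not commutative

Answer: DOES NOT COMMUTE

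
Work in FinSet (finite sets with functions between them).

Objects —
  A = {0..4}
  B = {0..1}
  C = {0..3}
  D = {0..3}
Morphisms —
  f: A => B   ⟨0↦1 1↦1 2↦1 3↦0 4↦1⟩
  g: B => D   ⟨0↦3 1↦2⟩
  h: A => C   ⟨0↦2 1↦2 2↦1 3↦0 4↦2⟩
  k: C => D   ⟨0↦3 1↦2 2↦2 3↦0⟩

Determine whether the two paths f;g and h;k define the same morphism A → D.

Along f;g (path 1):
  0 f=>1 g=>2
  1 f=>1 g=>2
  2 f=>1 g=>2
  3 f=>0 g=>3
  4 f=>1 g=>2
  composite₁ = ⟨0↦2 1↦2 2↦2 3↦3 4↦2⟩
Along h;k (path 2):
  0 h=>2 k=>2
  1 h=>2 k=>2
  2 h=>1 k=>2
  3 h=>0 k=>3
  4 h=>2 k=>2
  composite₂ = ⟨0↦2 1↦2 2↦2 3↦3 4↦2⟩
Equal? YES — commutes

Answer: COMMUTES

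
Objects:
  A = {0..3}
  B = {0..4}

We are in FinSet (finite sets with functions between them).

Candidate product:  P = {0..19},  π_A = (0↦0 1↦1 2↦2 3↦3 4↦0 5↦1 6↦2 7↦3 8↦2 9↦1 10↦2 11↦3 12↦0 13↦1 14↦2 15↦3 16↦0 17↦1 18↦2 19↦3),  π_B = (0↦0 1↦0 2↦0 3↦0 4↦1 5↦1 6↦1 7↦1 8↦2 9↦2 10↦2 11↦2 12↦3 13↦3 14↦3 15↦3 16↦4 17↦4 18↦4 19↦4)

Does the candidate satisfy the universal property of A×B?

|A|·|B| = 4·5 = 20;  |P| = 20
Check the pairing map k ↦ (π_A(k), π_B(k)):
  0 ↦ (0,0)
  1 ↦ (1,0)
  2 ↦ (2,0)
  3 ↦ (3,0)
  4 ↦ (0,1)
  5 ↦ (1,1)
  6 ↦ (2,1)
  7 ↦ (3,1)
  8 ↦ (2,2)
  9 ↦ (1,2)
  10 ↦ (2,2)  ✗ repeats pair of k=8
  11 ↦ (3,2)
  12 ↦ (0,3)
  13 ↦ (1,3)
  14 ↦ (2,3)
  15 ↦ (3,3)
  16 ↦ (0,4)
  17 ↦ (1,4)
  18 ↦ (2,4)
  19 ↦ (3,4)
distinct pairs in image: 19 / 20 needed
  → (2,2) hit at k=8 and k=10

Answer: NOT A VALID PRODUCT — duplicate pair at indices 10,8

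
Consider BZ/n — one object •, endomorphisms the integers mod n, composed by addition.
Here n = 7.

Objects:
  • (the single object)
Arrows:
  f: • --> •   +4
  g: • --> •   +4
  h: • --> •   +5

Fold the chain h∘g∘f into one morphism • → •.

Answer: +6

Trace:
  0 +4≡4 +4≡1 +5≡6  (mod 7)
result: +6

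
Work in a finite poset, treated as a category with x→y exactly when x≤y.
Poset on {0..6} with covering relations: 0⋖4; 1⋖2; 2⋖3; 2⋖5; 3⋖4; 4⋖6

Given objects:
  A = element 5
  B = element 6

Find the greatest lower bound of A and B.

Lower bounds of A=5 and B=6: {1,2}
  1 <= 2
  2 <= 2
glb = 2

Answer: A∧B = 2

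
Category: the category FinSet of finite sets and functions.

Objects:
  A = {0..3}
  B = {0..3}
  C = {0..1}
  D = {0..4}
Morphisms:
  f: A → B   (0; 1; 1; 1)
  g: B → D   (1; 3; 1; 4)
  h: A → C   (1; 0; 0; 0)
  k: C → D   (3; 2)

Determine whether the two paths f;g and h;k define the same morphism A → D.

Path 1 = f;g:
  0 f→0 g→1
  1 f→1 g→3
  2 f→1 g→3
  3 f→1 g→3
  composite₁ = (1; 3; 3; 3)
Path 2 = h;k:
  0 h→1 k→2
  1 h→0 k→3
  2 h→0 k→3
  3 h→0 k→3
  composite₂ = (2; 3; 3; 3)
Equal? distinct morphisms ✗

Answer: DOES NOT COMMUTE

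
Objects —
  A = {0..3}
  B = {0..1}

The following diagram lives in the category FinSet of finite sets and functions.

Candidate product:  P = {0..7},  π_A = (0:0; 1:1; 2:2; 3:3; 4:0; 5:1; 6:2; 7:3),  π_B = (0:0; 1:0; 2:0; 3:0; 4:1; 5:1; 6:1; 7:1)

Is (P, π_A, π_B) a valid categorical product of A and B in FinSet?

|A|·|B| = 4·2 = 8;  |P| = 8
Check the pairing map k ↦ (π_A(k), π_B(k)):
  0 : (0,0)
  1 : (1,0)
  2 : (2,0)
  3 : (3,0)
  4 : (0,1)
  5 : (1,1)
  6 : (2,1)
  7 : (3,1)
distinct pairs in image: 8 / 8 needed
  → bijection onto A×B; projections well-typed.

Answer: VALID PRODUCT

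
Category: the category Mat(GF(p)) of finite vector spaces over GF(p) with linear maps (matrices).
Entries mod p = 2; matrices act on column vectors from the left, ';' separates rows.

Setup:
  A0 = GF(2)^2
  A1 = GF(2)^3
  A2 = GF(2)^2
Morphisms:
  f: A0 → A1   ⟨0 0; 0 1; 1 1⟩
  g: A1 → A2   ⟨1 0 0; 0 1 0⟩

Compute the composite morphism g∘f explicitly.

Answer: ⟨0 0; 0 1⟩

Work:
  e0=(1,0) f→(0,0,1) g→(0,0)
  e1=(0,1) f→(0,1,1) g→(0,1)
composite: ⟨0 0; 0 1⟩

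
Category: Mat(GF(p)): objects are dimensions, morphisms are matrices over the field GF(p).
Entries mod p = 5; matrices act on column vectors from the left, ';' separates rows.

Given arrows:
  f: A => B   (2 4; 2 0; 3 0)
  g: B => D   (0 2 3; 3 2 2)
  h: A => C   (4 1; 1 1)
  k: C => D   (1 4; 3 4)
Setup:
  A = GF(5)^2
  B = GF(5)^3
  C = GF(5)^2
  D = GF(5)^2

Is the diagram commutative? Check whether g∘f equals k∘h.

Answer: COMMUTES

Trace:
1) trace f;g:
  e0=⟨1,0⟩ f=>⟨2,2,3⟩ g=>⟨3,1⟩
  e1=⟨0,1⟩ f=>⟨4,0,0⟩ g=>⟨0,2⟩
  ⟦path⟧₁ = (3 0; 1 2)
2) trace h;k:
  e0=⟨1,0⟩ h=>⟨4,1⟩ k=>⟨3,1⟩
  e1=⟨0,1⟩ h=>⟨1,1⟩ k=>⟨0,2⟩
  ⟦path⟧₂ = (3 0; 1 2)
Equal? YES — commutes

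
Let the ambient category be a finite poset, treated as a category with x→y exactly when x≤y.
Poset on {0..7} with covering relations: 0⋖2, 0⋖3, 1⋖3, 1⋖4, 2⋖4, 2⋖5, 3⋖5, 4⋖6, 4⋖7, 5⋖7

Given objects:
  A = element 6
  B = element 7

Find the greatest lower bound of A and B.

Answer: A∧B = 4

Trace:
Common predecessors of 6,7: {0,1,2,4}
  0 ⊑ 4
  1 ⊑ 4
  2 ⊑ 4
  4 ⊑ 4
glb = 4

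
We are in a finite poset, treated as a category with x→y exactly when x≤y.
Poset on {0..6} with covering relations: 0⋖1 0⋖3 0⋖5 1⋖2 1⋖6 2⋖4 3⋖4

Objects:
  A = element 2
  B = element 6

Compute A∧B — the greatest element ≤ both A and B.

Answer: A∧B = 1

Trace:
{x : x≤A ∧ x≤B} = {0,1}  (A=2, B=6)
  0 ≤ 1
  1 ≤ 1
glb = 1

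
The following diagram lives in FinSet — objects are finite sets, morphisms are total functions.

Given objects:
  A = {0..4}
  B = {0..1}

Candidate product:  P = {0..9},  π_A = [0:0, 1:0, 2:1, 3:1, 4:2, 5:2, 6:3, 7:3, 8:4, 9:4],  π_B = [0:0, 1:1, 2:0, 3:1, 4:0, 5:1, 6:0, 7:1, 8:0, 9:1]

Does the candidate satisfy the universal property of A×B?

Answer: VALID PRODUCT

Derivation:
|A|·|B| = 5·2 = 10;  |P| = 10
Check the pairing map k ↦ (π_A(k), π_B(k)):
  0 : (0,0)
  1 : (0,1)
  2 : (1,0)
  3 : (1,1)
  4 : (2,0)
  5 : (2,1)
  6 : (3,0)
  7 : (3,1)
  8 : (4,0)
  9 : (4,1)
distinct pairs in image: 10 / 10 needed
  → bijection onto A×B; projections well-typed.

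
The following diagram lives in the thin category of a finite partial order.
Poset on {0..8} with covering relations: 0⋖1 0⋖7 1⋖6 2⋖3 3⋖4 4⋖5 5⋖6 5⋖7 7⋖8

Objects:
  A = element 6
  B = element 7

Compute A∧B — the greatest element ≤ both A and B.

Common predecessors of 6,7: {0,2,3,4,5}
  maximal lower bounds 0 and 5 are incomparable: neither 0<=5 nor 5<=0
→ no greatest lower bound exists

Answer: NO MEET EXISTS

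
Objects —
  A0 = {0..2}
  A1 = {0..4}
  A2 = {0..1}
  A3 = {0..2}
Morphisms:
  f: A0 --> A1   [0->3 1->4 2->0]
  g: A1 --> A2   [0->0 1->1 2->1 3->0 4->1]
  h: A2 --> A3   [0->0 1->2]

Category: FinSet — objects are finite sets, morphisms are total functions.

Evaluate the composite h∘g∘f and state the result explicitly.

  0 f-->3 g-->0 h-->0
  1 f-->4 g-->1 h-->2
  2 f-->0 g-->0 h-->0
composite: [0->0 1->2 2->0]

Answer: [0->0 1->2 2->0]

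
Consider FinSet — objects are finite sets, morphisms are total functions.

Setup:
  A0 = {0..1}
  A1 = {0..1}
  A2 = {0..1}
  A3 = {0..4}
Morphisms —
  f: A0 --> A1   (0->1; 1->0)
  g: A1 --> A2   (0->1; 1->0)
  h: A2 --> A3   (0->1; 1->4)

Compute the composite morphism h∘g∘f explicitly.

Answer: (0->1; 1->4)

Work:
  0 f-->1 g-->0 h-->1
  1 f-->0 g-->1 h-->4
composite: (0->1; 1->4)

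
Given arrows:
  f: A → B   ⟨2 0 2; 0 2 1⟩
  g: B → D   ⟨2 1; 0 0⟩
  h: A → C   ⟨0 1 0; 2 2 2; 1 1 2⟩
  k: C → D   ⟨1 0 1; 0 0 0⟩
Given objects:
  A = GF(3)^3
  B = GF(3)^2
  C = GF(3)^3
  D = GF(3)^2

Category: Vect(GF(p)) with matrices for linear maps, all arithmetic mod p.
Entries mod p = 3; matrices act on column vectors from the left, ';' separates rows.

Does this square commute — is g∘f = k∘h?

1) trace f;g:
  e0=[1,0,0] f→[2,0] g→[1,0]
  e1=[0,1,0] f→[0,2] g→[2,0]
  e2=[0,0,1] f→[2,1] g→[2,0]
  result₁ = ⟨1 2 2; 0 0 0⟩
2) trace h;k:
  e0=[1,0,0] h→[0,2,1] k→[1,0]
  e1=[0,1,0] h→[1,2,1] k→[2,0]
  e2=[0,0,1] h→[0,2,2] k→[2,0]
  result₂ = ⟨1 2 2; 0 0 0⟩
Equal? same morphism ✓

Answer: COMMUTES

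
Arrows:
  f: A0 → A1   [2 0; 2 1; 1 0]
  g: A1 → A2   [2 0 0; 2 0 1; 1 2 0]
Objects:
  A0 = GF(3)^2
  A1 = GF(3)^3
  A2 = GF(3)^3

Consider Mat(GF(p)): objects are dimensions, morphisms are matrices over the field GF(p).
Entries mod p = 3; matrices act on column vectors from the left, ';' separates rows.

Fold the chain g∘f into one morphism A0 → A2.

  e0=⟨1,0⟩ f→⟨2,2,1⟩ g→⟨1,2,0⟩
  e1=⟨0,1⟩ f→⟨0,1,0⟩ g→⟨0,0,2⟩
composite: [1 0; 2 0; 0 2]

Answer: [1 0; 2 0; 0 2]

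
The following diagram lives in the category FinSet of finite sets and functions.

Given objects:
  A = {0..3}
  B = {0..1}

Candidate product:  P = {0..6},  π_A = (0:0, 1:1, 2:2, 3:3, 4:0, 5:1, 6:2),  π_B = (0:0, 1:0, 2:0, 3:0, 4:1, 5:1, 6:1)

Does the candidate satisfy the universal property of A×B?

|A|·|B| = 4·2 = 8;  |P| = 7
  → cardinalities differ; no bijection possible.

Answer: NOT A VALID PRODUCT — |P|=7 ≠ |A|·|B|=8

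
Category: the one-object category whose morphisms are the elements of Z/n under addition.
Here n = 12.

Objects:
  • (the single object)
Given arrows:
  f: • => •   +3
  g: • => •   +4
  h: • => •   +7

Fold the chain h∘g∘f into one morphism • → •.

  0 +3≡3 +4≡7 +7≡2  (mod 12)
⟦path⟧: +2

Answer: +2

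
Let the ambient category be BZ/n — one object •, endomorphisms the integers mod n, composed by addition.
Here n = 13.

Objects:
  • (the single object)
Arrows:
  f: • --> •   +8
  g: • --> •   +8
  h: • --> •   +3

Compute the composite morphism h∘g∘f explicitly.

Answer: +6

Trace:
  0 +8≡8 +8≡3 +3≡6  (mod 13)
result: +6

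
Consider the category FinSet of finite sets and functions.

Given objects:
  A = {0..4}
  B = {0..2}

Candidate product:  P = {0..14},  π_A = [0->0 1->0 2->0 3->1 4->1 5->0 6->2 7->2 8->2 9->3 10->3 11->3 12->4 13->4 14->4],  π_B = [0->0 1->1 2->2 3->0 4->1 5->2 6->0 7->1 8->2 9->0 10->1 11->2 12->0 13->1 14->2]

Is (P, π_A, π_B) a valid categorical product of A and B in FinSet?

Answer: NOT A VALID PRODUCT — duplicate pair at indices 2,5

Work:
|A|·|B| = 5·3 = 15;  |P| = 15
Check the pairing map k ↦ (π_A(k), π_B(k)):
  0 -> (0,0)
  1 -> (0,1)
  2 -> (0,2)
  3 -> (1,0)
  4 -> (1,1)
  5 -> (0,2)  ✗ repeats pair of k=2
  6 -> (2,0)
  7 -> (2,1)
  8 -> (2,2)
  9 -> (3,0)
  10 -> (3,1)
  11 -> (3,2)
  12 -> (4,0)
  13 -> (4,1)
  14 -> (4,2)
distinct pairs in image: 14 / 15 needed
  → (0,2) hit at k=2 and k=5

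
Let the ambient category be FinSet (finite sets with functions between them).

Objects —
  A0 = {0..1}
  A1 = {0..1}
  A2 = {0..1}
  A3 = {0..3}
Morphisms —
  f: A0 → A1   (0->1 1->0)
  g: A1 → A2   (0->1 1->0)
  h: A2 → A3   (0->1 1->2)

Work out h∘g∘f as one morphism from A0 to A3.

  0 f→1 g→0 h→1
  1 f→0 g→1 h→2
⟦path⟧: (0->1 1->2)

Answer: (0->1 1->2)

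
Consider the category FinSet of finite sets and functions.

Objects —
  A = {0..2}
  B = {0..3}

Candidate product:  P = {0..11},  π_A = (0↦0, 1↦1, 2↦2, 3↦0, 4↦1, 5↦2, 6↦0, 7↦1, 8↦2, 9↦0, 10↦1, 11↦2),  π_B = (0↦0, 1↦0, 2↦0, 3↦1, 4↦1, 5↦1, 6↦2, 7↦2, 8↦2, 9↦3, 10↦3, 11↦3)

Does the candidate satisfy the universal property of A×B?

|A|·|B| = 3·4 = 12;  |P| = 12
Check the pairing map k ↦ (π_A(k), π_B(k)):
  0 ↦ (0,0)
  1 ↦ (1,0)
  2 ↦ (2,0)
  3 ↦ (0,1)
  4 ↦ (1,1)
  5 ↦ (2,1)
  6 ↦ (0,2)
  7 ↦ (1,2)
  8 ↦ (2,2)
  9 ↦ (0,3)
  10 ↦ (1,3)
  11 ↦ (2,3)
distinct pairs in image: 12 / 12 needed
  → bijection onto A×B; projections well-typed.

Answer: VALID PRODUCT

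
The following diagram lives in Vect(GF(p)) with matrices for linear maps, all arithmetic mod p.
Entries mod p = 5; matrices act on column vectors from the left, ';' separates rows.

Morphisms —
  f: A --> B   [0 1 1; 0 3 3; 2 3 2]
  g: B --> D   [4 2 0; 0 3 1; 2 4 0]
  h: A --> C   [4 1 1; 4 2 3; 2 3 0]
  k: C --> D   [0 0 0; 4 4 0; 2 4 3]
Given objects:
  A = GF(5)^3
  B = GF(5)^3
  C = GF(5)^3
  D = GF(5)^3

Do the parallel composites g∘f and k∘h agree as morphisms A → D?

Along f;g (path 1):
  e0=[1,0,0] f-->[0,0,2] g-->[0,2,0]
  e1=[0,1,0] f-->[1,3,3] g-->[0,2,4]
  e2=[0,0,1] f-->[1,3,2] g-->[0,1,4]
  ⟦path⟧₁ = [0 0 0; 2 2 1; 0 4 4]
Along h;k (path 2):
  e0=[1,0,0] h-->[4,4,2] k-->[0,2,0]
  e1=[0,1,0] h-->[1,2,3] k-->[0,2,4]
  e2=[0,0,1] h-->[1,3,0] k-->[0,1,4]
  ⟦path⟧₂ = [0 0 0; 2 2 1; 0 4 4]
Equal? equal; square commutes

Answer: COMMUTES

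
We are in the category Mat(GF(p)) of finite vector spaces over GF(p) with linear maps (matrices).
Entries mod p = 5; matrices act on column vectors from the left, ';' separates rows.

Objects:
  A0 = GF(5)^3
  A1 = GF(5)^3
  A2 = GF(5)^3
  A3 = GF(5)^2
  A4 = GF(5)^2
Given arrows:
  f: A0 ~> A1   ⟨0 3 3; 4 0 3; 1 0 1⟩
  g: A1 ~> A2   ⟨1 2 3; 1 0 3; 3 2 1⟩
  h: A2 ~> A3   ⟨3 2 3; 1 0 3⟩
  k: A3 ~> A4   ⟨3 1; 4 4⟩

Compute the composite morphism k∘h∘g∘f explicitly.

Answer: ⟨1 1 3; 1 3 4⟩

Work:
  e0=(1,0,0) f~>(0,4,1) g~>(1,3,4) h~>(1,3) k~>(1,1)
  e1=(0,1,0) f~>(3,0,0) g~>(3,3,4) h~>(2,0) k~>(1,3)
  e2=(0,0,1) f~>(3,3,1) g~>(2,1,1) h~>(1,0) k~>(3,4)
result: ⟨1 1 3; 1 3 4⟩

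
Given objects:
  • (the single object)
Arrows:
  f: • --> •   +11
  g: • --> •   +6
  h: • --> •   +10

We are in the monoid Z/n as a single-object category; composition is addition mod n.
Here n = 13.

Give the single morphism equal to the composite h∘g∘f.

  0 +11≡11 +6≡4 +10≡1  (mod 13)
result: +1

Answer: +1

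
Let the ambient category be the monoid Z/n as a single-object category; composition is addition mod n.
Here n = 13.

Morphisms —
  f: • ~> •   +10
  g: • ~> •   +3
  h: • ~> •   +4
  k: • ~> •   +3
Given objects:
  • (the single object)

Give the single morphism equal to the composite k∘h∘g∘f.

Answer: +7

Derivation:
  0 +10≡10 +3≡0 +4≡4 +3≡7  (mod 13)
⟦path⟧: +7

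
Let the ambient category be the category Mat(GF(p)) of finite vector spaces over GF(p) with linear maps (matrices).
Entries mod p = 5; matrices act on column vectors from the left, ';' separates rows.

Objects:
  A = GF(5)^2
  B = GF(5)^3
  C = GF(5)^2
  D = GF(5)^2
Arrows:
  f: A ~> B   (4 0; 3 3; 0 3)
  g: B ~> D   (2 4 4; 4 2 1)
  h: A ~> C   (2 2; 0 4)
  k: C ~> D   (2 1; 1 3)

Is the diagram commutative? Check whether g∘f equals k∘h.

Answer: DOES NOT COMMUTE

Work:
1) trace f;g:
  e0=(1,0) f~>(4,3,0) g~>(0,2)
  e1=(0,1) f~>(0,3,3) g~>(4,4)
  ⟦path⟧₁ = (0 4; 2 4)
2) trace h;k:
  e0=(1,0) h~>(2,0) k~>(4,2)
  e1=(0,1) h~>(2,4) k~>(3,4)
  ⟦path⟧₂ = (4 3; 2 4)
Equal? distinct morphisms ✗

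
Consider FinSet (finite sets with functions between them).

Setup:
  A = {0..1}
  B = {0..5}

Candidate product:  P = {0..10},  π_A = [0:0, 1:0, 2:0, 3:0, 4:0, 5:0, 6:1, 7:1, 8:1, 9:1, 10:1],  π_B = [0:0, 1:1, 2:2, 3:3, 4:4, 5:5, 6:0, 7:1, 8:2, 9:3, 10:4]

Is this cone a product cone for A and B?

Answer: NOT A VALID PRODUCT — |P|=11 ≠ |A|·|B|=12

Derivation:
|A|·|B| = 2·6 = 12;  |P| = 11
  → cardinalities differ; no bijection possible.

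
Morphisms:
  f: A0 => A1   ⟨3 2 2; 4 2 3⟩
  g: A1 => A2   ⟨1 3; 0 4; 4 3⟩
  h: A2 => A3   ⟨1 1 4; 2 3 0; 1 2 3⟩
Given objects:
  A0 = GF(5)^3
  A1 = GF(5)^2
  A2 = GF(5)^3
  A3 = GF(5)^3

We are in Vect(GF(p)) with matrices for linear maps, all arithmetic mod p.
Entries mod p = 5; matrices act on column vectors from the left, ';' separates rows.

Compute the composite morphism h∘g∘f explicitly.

Answer: ⟨2 2 1; 3 0 3; 4 1 1⟩

Trace:
  e0=⟨1,0,0⟩ f=>⟨3,4⟩ g=>⟨0,1,4⟩ h=>⟨2,3,4⟩
  e1=⟨0,1,0⟩ f=>⟨2,2⟩ g=>⟨3,3,4⟩ h=>⟨2,0,1⟩
  e2=⟨0,0,1⟩ f=>⟨2,3⟩ g=>⟨1,2,2⟩ h=>⟨1,3,1⟩
composite: ⟨2 2 1; 3 0 3; 4 1 1⟩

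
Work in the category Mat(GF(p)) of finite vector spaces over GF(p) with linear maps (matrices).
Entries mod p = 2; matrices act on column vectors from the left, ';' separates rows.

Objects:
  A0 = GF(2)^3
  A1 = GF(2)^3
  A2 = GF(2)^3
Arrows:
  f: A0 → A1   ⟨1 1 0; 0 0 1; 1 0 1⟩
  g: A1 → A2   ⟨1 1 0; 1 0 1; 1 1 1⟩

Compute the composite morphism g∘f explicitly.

Answer: ⟨1 1 1; 0 1 1; 0 1 0⟩

Derivation:
  e0=(1,0,0) f→(1,0,1) g→(1,0,0)
  e1=(0,1,0) f→(1,0,0) g→(1,1,1)
  e2=(0,0,1) f→(0,1,1) g→(1,1,0)
composite: ⟨1 1 1; 0 1 1; 0 1 0⟩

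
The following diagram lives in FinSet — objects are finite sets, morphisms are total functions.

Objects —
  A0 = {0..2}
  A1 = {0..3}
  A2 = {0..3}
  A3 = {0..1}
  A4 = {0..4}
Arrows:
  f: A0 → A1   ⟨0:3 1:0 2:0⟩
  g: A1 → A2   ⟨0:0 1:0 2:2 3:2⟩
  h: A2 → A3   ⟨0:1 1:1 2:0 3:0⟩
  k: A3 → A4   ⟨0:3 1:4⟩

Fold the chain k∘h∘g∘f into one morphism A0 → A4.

Answer: ⟨0:3 1:4 2:4⟩

Trace:
  0 f→3 g→2 h→0 k→3
  1 f→0 g→0 h→1 k→4
  2 f→0 g→0 h→1 k→4
result: ⟨0:3 1:4 2:4⟩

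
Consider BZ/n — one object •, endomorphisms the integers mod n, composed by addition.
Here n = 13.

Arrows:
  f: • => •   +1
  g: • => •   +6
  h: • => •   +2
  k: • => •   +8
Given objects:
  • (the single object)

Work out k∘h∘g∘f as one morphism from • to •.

  0 +1≡1 +6≡7 +2≡9 +8≡4  (mod 13)
composite: +4

Answer: +4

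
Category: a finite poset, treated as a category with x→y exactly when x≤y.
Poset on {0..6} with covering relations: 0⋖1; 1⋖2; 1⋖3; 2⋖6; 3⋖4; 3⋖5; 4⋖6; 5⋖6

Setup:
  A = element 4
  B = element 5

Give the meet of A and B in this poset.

{x : x<=A ∧ x<=B} = {0,1,3}  (A=4, B=5)
  0 <= 3
  1 <= 3
  3 <= 3
glb = 3

Answer: A∧B = 3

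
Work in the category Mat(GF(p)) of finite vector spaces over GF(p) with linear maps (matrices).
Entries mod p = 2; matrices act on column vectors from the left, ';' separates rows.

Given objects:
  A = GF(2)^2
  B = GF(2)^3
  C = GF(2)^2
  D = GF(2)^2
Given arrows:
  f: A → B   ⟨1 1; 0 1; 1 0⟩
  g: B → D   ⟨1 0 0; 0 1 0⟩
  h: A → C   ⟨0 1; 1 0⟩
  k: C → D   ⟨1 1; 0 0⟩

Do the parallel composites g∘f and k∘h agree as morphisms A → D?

Answer: DOES NOT COMMUTE

Trace:
1) trace f;g:
  e0=[1,0] f→[1,0,1] g→[1,0]
  e1=[0,1] f→[1,1,0] g→[1,1]
  ⟦path⟧₁ = ⟨1 1; 0 1⟩
2) trace h;k:
  e0=[1,0] h→[0,1] k→[1,0]
  e1=[0,1] h→[1,0] k→[1,0]
  ⟦path⟧₂ = ⟨1 1; 0 0⟩
Equal? differ; not commutative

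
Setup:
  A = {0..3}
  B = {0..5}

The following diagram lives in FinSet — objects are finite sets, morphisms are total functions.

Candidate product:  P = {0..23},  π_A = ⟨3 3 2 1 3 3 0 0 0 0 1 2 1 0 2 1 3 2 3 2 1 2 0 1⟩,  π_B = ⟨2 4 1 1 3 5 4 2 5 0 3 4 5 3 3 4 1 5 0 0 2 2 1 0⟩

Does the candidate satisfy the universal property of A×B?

|A|·|B| = 4·6 = 24;  |P| = 24
Check the pairing map k ↦ (π_A(k), π_B(k)):
  0 : (3,2)
  1 : (3,4)
  2 : (2,1)
  3 : (1,1)
  4 : (3,3)
  5 : (3,5)
  6 : (0,4)
  7 : (0,2)
  8 : (0,5)
  9 : (0,0)
  10 : (1,3)
  11 : (2,4)
  12 : (1,5)
  13 : (0,3)
  14 : (2,3)
  15 : (1,4)
  16 : (3,1)
  17 : (2,5)
  18 : (3,0)
  19 : (2,0)
  20 : (1,2)
  21 : (2,2)
  22 : (0,1)
  23 : (1,0)
distinct pairs in image: 24 / 24 needed
  → bijection onto A×B; projections well-typed.

Answer: VALID PRODUCT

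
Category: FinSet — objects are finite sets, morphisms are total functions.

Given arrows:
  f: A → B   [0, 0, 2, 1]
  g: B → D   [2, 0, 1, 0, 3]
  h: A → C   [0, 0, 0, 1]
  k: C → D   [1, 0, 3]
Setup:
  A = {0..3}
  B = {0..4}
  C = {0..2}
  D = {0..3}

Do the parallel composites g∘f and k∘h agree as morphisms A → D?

Along f;g (path 1):
  0 f→0 g→2
  1 f→0 g→2
  2 f→2 g→1
  3 f→1 g→0
  result₁ = [2, 2, 1, 0]
Along h;k (path 2):
  0 h→0 k→1
  1 h→0 k→1
  2 h→0 k→1
  3 h→1 k→0
  result₂ = [1, 1, 1, 0]
Equal? NO — does not commute

Answer: DOES NOT COMMUTE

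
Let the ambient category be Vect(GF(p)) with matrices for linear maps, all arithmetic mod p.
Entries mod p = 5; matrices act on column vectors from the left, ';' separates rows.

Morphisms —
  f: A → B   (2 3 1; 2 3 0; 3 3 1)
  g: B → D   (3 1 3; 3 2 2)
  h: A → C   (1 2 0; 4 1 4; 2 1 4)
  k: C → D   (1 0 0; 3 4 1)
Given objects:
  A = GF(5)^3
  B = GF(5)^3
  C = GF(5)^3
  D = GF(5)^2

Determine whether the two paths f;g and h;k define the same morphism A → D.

1) trace f;g:
  e0=⟨1,0,0⟩ f→⟨2,2,3⟩ g→⟨2,1⟩
  e1=⟨0,1,0⟩ f→⟨3,3,3⟩ g→⟨1,1⟩
  e2=⟨0,0,1⟩ f→⟨1,0,1⟩ g→⟨1,0⟩
  ⟦path⟧₁ = (2 1 1; 1 1 0)
2) trace h;k:
  e0=⟨1,0,0⟩ h→⟨1,4,2⟩ k→⟨1,1⟩
  e1=⟨0,1,0⟩ h→⟨2,1,1⟩ k→⟨2,1⟩
  e2=⟨0,0,1⟩ h→⟨0,4,4⟩ k→⟨0,0⟩
  ⟦path⟧₂ = (1 2 0; 1 1 0)
Equal? differ; not commutative

Answer: DOES NOT COMMUTE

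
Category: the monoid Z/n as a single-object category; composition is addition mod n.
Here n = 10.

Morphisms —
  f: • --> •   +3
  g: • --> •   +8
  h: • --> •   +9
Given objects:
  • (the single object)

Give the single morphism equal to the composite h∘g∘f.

Answer: +0

Trace:
  0 +3≡3 +8≡1 +9≡0  (mod 10)
result: +0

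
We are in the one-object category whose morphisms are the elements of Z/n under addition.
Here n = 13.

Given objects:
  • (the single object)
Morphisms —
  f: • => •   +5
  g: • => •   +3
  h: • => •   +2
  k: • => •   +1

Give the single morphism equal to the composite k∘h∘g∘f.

  0 +5≡5 +3≡8 +2≡10 +1≡11  (mod 13)
result: +11

Answer: +11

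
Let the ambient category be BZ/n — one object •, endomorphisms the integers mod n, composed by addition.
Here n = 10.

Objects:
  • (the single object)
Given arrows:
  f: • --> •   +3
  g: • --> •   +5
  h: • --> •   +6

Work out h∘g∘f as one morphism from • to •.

Answer: +4

Trace:
  0 +3≡3 +5≡8 +6≡4  (mod 10)
result: +4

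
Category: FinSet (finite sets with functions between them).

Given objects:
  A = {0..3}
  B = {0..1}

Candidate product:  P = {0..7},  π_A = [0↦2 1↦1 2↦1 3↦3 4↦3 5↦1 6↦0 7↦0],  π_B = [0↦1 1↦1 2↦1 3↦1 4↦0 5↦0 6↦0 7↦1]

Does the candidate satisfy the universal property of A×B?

|A|·|B| = 4·2 = 8;  |P| = 8
Check the pairing map k ↦ (π_A(k), π_B(k)):
  0 ↦ (2,1)
  1 ↦ (1,1)
  2 ↦ (1,1)  ✗ repeats pair of k=1
  3 ↦ (3,1)
  4 ↦ (3,0)
  5 ↦ (1,0)
  6 ↦ (0,0)
  7 ↦ (0,1)
distinct pairs in image: 7 / 8 needed
  → (1,1) hit at k=1 and k=2

Answer: NOT A VALID PRODUCT — duplicate pair at indices 2,1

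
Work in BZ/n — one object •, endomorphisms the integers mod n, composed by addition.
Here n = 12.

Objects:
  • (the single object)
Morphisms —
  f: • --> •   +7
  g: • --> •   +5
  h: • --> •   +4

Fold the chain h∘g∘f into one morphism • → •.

  0 +7≡7 +5≡0 +4≡4  (mod 12)
⟦path⟧: +4

Answer: +4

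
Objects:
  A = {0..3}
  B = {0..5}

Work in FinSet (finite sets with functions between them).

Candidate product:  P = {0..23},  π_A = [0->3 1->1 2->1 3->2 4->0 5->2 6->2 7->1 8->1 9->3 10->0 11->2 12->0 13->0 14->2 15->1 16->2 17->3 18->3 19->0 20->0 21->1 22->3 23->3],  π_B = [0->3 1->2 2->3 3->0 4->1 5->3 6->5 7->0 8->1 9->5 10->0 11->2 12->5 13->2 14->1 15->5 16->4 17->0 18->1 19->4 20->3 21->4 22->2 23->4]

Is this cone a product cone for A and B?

Answer: VALID PRODUCT

Trace:
|A|·|B| = 4·6 = 24;  |P| = 24
Check the pairing map k ↦ (π_A(k), π_B(k)):
  0 -> (3,3)
  1 -> (1,2)
  2 -> (1,3)
  3 -> (2,0)
  4 -> (0,1)
  5 -> (2,3)
  6 -> (2,5)
  7 -> (1,0)
  8 -> (1,1)
  9 -> (3,5)
  10 -> (0,0)
  11 -> (2,2)
  12 -> (0,5)
  13 -> (0,2)
  14 -> (2,1)
  15 -> (1,5)
  16 -> (2,4)
  17 -> (3,0)
  18 -> (3,1)
  19 -> (0,4)
  20 -> (0,3)
  21 -> (1,4)
  22 -> (3,2)
  23 -> (3,4)
distinct pairs in image: 24 / 24 needed
  → bijection onto A×B; projections well-typed.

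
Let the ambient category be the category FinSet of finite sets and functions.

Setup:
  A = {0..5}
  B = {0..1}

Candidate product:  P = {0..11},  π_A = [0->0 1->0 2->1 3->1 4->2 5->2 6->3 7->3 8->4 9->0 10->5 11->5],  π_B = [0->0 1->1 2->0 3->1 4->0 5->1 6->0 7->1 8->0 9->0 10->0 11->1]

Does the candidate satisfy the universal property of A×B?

Answer: NOT A VALID PRODUCT — duplicate pair at indices 0,9

Derivation:
|A|·|B| = 6·2 = 12;  |P| = 12
Check the pairing map k ↦ (π_A(k), π_B(k)):
  0 -> (0,0)
  1 -> (0,1)
  2 -> (1,0)
  3 -> (1,1)
  4 -> (2,0)
  5 -> (2,1)
  6 -> (3,0)
  7 -> (3,1)
  8 -> (4,0)
  9 -> (0,0)  ✗ repeats pair of k=0
  10 -> (5,0)
  11 -> (5,1)
distinct pairs in image: 11 / 12 needed
  → (0,0) hit at k=0 and k=9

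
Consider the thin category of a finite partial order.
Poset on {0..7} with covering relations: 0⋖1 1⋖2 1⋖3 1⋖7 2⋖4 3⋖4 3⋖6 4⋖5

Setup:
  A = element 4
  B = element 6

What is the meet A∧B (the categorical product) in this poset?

Lower bounds of A=4 and B=6: {0,1,3}
  0 ≤ 3
  1 ≤ 3
  3 ≤ 3
glb = 3

Answer: A∧B = 3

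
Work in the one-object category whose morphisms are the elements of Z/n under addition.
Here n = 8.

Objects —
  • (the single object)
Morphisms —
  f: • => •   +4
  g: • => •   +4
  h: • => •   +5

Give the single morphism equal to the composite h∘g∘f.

  0 +4≡4 +4≡0 +5≡5  (mod 8)
⟦path⟧: +5

Answer: +5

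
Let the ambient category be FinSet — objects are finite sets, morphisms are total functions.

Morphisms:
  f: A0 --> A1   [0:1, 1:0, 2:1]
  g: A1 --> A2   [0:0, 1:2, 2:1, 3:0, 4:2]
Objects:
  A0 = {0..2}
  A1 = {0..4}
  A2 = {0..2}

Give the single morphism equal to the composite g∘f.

Answer: [0:2, 1:0, 2:2]

Work:
  0 f-->1 g-->2
  1 f-->0 g-->0
  2 f-->1 g-->2
composite: [0:2, 1:0, 2:2]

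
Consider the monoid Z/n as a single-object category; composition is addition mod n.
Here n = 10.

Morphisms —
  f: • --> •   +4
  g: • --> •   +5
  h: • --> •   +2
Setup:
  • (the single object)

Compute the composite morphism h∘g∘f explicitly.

  0 +4≡4 +5≡9 +2≡1  (mod 10)
composite: +1

Answer: +1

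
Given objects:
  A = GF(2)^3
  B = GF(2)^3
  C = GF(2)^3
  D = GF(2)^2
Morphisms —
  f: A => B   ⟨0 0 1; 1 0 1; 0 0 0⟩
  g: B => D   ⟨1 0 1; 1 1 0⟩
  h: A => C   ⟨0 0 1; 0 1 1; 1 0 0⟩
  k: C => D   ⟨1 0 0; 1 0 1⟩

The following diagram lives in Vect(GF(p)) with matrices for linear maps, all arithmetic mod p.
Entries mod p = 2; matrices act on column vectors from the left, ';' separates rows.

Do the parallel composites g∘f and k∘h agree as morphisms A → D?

Along f;g (path 1):
  e0=(1,0,0) f=>(0,1,0) g=>(0,1)
  e1=(0,1,0) f=>(0,0,0) g=>(0,0)
  e2=(0,0,1) f=>(1,1,0) g=>(1,0)
  result₁ = ⟨0 0 1; 1 0 0⟩
Along h;k (path 2):
  e0=(1,0,0) h=>(0,0,1) k=>(0,1)
  e1=(0,1,0) h=>(0,1,0) k=>(0,0)
  e2=(0,0,1) h=>(1,1,0) k=>(1,1)
  result₂ = ⟨0 0 1; 1 0 1⟩
Equal? distinct morphisms ✗

Answer: DOES NOT COMMUTE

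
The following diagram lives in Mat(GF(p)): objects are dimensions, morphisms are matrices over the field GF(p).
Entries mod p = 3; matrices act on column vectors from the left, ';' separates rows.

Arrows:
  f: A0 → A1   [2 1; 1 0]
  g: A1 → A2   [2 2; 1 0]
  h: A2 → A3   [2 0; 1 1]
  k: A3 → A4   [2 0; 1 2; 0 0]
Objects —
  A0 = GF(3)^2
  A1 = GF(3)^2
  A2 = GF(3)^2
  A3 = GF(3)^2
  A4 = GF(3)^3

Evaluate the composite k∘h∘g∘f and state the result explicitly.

  e0=(1,0) f→(2,1) g→(0,2) h→(0,2) k→(0,1,0)
  e1=(0,1) f→(1,0) g→(2,1) h→(1,0) k→(2,1,0)
composite: [0 2; 1 1; 0 0]

Answer: [0 2; 1 1; 0 0]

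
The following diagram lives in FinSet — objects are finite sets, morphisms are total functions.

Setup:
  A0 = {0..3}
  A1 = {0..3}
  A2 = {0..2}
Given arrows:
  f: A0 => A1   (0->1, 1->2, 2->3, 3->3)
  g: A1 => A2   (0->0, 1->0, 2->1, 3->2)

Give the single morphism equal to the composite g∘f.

  0 f=>1 g=>0
  1 f=>2 g=>1
  2 f=>3 g=>2
  3 f=>3 g=>2
result: (0->0, 1->1, 2->2, 3->2)

Answer: (0->0, 1->1, 2->2, 3->2)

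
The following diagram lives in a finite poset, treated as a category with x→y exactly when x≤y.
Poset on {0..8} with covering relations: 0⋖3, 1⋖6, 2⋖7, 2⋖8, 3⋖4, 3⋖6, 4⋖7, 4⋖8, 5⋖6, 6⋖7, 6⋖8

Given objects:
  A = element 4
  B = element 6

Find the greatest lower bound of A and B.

Answer: A∧B = 3

Derivation:
Lower bounds of A=4 and B=6: {0,3}
  0 ≤ 3
  3 ≤ 3
glb = 3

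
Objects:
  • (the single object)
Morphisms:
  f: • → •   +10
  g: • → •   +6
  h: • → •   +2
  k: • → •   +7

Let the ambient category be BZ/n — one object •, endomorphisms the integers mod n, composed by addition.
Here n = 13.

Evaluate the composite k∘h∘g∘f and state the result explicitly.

  0 +10≡10 +6≡3 +2≡5 +7≡12  (mod 13)
result: +12

Answer: +12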